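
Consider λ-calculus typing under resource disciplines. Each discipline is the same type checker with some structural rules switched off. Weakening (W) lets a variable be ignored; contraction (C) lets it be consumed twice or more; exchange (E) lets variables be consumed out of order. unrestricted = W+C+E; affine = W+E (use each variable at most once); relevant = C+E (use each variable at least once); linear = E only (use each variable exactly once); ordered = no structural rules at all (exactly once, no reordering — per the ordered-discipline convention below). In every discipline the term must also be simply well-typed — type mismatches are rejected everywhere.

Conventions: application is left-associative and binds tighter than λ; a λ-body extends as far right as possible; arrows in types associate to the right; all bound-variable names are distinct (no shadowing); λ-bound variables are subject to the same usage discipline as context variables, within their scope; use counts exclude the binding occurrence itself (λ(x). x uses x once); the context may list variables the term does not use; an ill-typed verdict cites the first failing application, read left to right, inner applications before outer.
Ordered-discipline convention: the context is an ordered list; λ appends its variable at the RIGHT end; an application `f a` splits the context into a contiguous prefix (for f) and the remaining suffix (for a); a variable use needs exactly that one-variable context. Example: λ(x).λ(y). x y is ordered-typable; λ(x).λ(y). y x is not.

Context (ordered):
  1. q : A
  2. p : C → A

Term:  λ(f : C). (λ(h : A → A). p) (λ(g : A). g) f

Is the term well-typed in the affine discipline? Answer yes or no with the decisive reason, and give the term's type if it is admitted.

yes — at most one use each (q, p, f, h, g); term : C → A
variable uses: q=0; p=1; f (λ-bound)=1; h (λ-bound)=0; g (λ-bound)=1
left-to-right use order: p, g, f
typing: well-typed — term : C → A
summary: ordered ✗, linear ✗, affine ✓, relevant ✗, unrestricted ✓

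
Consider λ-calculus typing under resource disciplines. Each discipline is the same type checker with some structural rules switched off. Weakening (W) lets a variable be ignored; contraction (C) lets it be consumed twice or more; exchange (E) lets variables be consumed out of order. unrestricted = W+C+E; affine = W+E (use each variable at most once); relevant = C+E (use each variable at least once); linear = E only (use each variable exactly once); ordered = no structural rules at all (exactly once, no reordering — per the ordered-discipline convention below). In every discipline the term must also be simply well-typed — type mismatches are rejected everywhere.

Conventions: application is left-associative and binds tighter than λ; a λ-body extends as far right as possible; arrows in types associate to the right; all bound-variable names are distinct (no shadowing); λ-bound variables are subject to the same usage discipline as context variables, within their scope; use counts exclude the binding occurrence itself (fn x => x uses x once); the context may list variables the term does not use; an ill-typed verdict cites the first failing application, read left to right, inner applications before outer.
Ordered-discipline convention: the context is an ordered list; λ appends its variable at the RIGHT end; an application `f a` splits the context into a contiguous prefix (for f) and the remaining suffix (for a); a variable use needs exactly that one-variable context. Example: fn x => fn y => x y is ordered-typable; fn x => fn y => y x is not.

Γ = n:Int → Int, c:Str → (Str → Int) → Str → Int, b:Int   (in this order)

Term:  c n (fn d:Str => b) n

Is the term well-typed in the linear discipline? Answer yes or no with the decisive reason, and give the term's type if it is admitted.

no — the type mismatch rejects it
variable uses: n: 2, c: 1, b: 1, d [bound]: 0
order of uses: c, n, b, n
typing: ill-typed: argument of type Int → Int where Str is required
per-discipline verdicts: ordered ✗ · linear ✗ · affine ✗ · relevant ✗ · unrestricted ✗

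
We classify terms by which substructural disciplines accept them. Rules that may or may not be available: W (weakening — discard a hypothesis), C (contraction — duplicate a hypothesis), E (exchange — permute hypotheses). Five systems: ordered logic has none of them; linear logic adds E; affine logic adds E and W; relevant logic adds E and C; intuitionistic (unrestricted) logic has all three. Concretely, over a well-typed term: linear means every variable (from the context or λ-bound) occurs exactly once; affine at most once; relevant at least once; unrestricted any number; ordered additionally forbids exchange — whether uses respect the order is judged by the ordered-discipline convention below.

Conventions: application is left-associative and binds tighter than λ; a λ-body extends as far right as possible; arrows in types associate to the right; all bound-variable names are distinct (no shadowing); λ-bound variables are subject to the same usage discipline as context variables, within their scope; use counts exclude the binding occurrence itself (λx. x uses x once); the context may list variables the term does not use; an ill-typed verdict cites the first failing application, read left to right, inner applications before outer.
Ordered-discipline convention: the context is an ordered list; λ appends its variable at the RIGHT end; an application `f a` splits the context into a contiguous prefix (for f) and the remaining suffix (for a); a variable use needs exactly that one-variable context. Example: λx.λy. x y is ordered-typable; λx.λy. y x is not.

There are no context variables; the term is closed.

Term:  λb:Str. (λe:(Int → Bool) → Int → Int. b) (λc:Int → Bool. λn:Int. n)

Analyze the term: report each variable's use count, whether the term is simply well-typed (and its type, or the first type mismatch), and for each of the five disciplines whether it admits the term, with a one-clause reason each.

counts: b [bound]: 1; e [bound]: 0; c [bound]: 0; n [bound]: 1
uses in reading order: b, n
typing: the term checks, with type Str → Str
ordered ✗ (e, c left unused)
linear ✗ (e, c left unused)
affine ✓ (none of b, e, c, n used more than once)
relevant ✗ (e, c left unused)
unrestricted ✓ (type-checks (Str → Str) and nothing is barred)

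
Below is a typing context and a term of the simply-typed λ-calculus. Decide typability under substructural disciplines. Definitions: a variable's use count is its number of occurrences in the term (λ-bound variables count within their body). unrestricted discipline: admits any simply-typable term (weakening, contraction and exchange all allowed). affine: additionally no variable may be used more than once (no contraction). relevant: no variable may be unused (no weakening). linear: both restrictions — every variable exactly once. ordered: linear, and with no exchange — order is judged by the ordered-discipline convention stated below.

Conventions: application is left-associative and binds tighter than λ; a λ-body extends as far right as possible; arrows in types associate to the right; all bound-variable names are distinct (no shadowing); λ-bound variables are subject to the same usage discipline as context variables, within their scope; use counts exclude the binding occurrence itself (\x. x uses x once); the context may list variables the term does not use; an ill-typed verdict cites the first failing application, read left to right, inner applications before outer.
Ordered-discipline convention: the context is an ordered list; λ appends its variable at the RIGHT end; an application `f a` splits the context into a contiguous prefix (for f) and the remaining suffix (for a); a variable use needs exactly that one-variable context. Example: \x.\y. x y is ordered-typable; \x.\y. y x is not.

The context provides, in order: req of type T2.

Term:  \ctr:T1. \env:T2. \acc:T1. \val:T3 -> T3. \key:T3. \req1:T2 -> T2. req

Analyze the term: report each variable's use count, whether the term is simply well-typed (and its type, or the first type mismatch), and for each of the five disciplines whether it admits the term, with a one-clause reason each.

use counts: req: 1×; ctr (bound): 0×; env (bound): 0×; acc (bound): 0×; val (bound): 0×; key (bound): 0×; req1 (bound): 0×
uses in reading order: req
typing: well-typed — term : T1 -> T2 -> T1 -> (T3 -> T3) -> T3 -> (T2 -> T2) -> T2
ordered: ✗, needs weakening: ctr, env, acc, val, key, req1 unused
linear: ✗, needs weakening: ctr, env, acc, val, key, req1 unused
affine: ✓, at most one use each (req, ctr, env, acc, val, key, req1)
relevant: ✗, needs weakening: ctr, env, acc, val, key, req1 unused
unrestricted: ✓, well-typed at T1 -> T2 -> T1 -> (T3 -> T3) -> T3 -> (T2 -> T2) -> T2; no restrictions here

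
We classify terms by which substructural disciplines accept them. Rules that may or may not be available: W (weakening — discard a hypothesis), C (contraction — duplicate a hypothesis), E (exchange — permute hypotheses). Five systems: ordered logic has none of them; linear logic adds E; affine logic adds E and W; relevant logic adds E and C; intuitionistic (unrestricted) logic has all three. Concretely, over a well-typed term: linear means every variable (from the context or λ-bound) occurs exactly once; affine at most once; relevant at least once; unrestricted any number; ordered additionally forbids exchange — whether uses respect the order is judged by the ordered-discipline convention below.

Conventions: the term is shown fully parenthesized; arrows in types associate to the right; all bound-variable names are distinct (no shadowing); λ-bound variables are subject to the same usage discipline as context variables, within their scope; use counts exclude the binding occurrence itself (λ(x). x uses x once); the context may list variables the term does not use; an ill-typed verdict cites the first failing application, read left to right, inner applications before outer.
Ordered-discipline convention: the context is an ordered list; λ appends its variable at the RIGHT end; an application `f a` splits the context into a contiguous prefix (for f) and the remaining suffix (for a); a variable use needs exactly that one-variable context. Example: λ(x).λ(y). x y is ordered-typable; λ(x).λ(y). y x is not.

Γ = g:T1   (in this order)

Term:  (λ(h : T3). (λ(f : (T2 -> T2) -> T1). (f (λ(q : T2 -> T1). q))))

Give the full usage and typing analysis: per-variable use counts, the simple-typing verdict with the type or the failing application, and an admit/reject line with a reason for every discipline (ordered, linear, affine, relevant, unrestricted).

use counts: g: 0×; h (λ-bound): 0×; f (λ-bound): 1×; q (λ-bound): 1×
order of uses: f, q
typing: ill-typed: argument of type (T2 -> T1) -> T2 -> T1 where T2 -> T2 is required
ordered: ✗, fails simple typing
linear: ✗, a type mismatch blocks all five
affine: ✗, the type mismatch rejects it
relevant: ✗, not simply typable
unrestricted: ✗, fails simple typing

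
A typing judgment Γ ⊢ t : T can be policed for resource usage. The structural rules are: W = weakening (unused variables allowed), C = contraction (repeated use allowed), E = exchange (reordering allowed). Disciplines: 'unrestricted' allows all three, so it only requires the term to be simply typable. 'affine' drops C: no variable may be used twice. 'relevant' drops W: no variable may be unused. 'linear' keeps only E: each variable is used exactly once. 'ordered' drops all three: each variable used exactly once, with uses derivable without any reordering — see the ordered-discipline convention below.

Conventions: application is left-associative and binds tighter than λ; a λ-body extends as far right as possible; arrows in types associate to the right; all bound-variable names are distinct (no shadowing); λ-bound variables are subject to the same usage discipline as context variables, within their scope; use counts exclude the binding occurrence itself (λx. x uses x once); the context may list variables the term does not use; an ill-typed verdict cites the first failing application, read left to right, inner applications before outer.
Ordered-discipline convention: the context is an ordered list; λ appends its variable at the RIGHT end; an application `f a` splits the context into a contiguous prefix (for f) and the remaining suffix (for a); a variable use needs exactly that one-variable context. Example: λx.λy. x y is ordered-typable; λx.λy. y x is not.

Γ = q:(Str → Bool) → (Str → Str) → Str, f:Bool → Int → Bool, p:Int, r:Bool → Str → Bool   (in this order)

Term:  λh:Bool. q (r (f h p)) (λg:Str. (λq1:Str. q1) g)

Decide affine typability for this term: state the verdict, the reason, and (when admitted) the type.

yes — at most one use each (q, f, p, r, h, g, q1); term : Bool → Str
counts: q: 1; f: 1; p: 1; r: 1; h [bound]: 1; g [bound]: 1; q1 [bound]: 1
order of uses: q, r, f, h, p, q1, g
typing: well-typed — term : Bool → Str
per-discipline verdicts: ordered ✗; linear ✓; affine ✓; relevant ✓; unrestricted ✓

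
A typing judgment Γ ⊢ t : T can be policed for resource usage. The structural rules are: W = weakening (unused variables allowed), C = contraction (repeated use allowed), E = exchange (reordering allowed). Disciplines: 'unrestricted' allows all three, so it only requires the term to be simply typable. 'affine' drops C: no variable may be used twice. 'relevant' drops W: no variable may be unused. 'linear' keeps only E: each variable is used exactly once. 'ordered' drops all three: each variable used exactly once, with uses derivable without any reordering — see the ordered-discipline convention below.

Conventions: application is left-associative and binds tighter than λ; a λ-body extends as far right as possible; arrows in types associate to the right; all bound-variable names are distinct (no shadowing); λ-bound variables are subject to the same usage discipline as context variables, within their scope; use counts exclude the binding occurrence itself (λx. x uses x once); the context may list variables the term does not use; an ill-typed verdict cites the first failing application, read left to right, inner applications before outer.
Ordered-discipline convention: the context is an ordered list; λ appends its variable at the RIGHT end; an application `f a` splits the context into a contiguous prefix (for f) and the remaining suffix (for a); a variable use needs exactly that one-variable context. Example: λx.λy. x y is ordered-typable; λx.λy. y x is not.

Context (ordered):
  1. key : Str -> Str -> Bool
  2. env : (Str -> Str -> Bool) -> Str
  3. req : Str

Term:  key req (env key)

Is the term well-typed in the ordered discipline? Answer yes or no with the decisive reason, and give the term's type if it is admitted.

no — needs contraction — key ×2
variable uses: key=2; env=1; req=1
use order (left to right): key, req, env, key
typing: well-typed at Bool
summary: ordered ✗; linear ✗; affine ✗; relevant ✓; unrestricted ✓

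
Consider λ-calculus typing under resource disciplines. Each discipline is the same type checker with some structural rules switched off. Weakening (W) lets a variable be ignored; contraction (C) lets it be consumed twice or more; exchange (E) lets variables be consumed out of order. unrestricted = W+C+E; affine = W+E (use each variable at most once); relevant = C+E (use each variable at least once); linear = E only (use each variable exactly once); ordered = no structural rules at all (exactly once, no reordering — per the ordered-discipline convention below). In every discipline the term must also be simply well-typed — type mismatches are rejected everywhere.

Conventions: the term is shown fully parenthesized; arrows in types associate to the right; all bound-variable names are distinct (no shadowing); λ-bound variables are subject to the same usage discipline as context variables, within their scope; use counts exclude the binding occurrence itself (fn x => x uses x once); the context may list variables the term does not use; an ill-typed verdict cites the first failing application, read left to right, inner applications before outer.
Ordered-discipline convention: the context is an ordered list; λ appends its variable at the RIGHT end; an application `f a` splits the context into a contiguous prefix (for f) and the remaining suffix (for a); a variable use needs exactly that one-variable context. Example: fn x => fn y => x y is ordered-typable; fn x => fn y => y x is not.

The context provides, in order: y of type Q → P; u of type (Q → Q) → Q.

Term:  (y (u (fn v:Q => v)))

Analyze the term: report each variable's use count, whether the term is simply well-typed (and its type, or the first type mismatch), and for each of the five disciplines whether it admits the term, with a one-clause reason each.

variable uses: y: 1×, u: 1×, v (λ-bound): 1×
use order (left to right): y, u, v
typing: the term checks, with type P
ordered: ✓ — one use each (y, u, v); ordered split holds
linear: ✓ — exactly-once usage across y, u, v
affine: ✓ — no duplicate uses among y, u, v
relevant: ✓ — none of y, u, v goes unused
unrestricted: ✓ — well-typed at P; no restrictions here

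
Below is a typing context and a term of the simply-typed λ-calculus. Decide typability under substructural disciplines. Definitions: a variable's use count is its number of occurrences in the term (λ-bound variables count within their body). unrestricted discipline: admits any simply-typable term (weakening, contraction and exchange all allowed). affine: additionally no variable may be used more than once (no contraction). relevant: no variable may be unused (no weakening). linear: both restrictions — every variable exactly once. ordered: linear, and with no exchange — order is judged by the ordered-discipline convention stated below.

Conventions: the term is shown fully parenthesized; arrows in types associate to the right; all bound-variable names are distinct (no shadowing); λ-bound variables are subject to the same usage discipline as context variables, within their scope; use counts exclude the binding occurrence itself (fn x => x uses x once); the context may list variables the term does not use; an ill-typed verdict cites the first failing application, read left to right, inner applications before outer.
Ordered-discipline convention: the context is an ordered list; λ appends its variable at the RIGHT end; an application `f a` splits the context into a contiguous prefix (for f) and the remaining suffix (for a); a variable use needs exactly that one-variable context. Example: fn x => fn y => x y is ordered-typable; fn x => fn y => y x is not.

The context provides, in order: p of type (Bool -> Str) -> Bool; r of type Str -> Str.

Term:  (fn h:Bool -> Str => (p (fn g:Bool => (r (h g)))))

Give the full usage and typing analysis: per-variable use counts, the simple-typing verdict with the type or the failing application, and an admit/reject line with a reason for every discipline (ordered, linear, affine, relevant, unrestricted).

counts: p ×1, r ×1, h (λ-bound) ×1, g (λ-bound) ×1
order of uses: p, r, h, g
typing: well-typed at (Bool -> Str) -> Bool
ordered: ✓, p, r, h, g once each; derivable with no W/C/E
linear: ✓, each of p, r, h, g used exactly once
affine: ✓, none of p, r, h, g used more than once
relevant: ✓, at least one use each (p, r, h, g)
unrestricted: ✓, type-checks ((Bool -> Str) -> Bool) and nothing is barred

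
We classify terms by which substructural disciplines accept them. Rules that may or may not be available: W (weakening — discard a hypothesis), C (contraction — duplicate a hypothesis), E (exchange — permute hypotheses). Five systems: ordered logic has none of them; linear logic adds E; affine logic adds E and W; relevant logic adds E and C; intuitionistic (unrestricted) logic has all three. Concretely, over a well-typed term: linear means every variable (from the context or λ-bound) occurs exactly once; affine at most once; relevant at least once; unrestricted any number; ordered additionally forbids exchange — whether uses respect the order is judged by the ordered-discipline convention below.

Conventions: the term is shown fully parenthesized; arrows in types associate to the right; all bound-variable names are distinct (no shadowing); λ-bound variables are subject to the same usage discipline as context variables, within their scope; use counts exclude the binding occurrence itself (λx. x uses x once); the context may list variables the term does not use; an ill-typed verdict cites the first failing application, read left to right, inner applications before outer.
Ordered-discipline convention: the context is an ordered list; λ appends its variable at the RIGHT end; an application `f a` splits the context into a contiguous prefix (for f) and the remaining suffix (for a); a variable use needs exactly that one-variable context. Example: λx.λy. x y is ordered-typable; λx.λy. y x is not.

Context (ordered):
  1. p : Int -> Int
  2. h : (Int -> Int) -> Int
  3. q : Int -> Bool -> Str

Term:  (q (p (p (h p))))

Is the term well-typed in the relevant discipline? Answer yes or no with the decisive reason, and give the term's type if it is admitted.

yes — none of p, h, q goes unused; term : Bool -> Str
use counts: p ×3; h ×1; q ×1
use order (left to right): q, p, p, h, p
typing: the term checks, with type Bool -> Str
summary: ordered ✗, linear ✗, affine ✗, relevant ✓, unrestricted ✓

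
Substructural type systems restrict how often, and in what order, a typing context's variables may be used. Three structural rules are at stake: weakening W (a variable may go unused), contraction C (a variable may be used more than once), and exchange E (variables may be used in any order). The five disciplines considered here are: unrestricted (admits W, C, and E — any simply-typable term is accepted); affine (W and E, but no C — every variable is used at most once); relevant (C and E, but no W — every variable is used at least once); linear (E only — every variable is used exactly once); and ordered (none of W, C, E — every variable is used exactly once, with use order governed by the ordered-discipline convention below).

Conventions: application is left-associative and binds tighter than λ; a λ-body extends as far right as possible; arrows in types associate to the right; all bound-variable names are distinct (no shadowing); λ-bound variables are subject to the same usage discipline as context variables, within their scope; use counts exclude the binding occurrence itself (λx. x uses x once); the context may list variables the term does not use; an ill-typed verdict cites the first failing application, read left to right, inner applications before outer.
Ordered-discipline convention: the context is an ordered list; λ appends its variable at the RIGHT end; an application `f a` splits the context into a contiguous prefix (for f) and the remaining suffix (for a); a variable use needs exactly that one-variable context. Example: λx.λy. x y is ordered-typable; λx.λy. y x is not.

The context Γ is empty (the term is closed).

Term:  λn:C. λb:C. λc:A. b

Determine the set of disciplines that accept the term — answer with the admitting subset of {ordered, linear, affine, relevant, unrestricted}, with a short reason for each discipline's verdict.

admitted by: affine, unrestricted
counts: n (bound) ×0, b (bound) ×1, c (bound) ×0
left-to-right use order: b
typing: ✓ — C -> C -> A -> C
ordered ✗ (unused: n, c — weakening required)
linear ✗ (unused: n, c — weakening required)
affine ✓ (n, b, c: no repeats, contraction unneeded)
relevant ✗ (unused: n, c — weakening required)
unrestricted ✓ (typability at C -> C -> A -> C is all that's needed)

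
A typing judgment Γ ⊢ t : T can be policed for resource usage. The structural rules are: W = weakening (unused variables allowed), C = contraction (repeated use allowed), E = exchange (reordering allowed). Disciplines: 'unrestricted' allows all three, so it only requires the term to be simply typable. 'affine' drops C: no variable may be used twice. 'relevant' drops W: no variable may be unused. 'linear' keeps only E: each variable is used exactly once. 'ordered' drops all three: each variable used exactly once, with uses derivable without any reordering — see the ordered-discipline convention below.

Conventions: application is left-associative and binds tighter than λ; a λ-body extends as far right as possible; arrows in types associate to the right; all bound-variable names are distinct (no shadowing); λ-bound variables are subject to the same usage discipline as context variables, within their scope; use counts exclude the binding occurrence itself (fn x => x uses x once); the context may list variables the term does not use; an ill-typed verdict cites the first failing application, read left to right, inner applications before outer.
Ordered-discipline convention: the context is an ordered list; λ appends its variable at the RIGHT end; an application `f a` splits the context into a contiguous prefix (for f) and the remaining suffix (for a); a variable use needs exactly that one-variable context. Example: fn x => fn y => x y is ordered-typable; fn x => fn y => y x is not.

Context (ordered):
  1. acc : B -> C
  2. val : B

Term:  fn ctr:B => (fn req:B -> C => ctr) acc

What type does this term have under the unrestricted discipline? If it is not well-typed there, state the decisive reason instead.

term : B -> B
counts: acc: 1×, val: 0×, ctr [bound]: 1×, req [bound]: 0×
order of uses: ctr, acc
typing: well-typed at B -> B
across the five disciplines: ordered ✗ · linear ✗ · affine ✓ · relevant ✗ · unrestricted ✓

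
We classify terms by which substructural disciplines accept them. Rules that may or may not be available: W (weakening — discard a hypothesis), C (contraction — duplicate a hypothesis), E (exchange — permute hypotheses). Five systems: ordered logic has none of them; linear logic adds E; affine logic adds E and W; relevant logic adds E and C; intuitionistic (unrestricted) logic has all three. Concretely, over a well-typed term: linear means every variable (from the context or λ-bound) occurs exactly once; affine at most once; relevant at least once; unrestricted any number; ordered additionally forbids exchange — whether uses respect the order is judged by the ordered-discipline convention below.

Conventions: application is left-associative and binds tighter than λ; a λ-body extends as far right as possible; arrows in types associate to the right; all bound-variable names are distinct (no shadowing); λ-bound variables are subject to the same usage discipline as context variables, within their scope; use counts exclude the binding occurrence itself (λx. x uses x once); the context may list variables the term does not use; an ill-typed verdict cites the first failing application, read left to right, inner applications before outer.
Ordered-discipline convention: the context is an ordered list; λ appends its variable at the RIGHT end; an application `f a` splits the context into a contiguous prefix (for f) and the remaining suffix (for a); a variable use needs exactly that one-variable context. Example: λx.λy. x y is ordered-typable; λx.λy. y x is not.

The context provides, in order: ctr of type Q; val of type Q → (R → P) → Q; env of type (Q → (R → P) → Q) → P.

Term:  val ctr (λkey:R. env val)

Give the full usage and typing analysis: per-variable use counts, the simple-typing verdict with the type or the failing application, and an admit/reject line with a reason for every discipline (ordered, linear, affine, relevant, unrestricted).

variable uses: ctr ×1; val ×2; env ×1; key (bound) ×0
uses in reading order: val, ctr, env, val
typing: the term checks, with type Q
ordered: ✗, uses contraction: val ×2; needs weakening: key unused
linear: ✗, uses contraction: val ×2; needs weakening: key unused
affine: ✗, uses contraction: val ×2
relevant: ✗, needs weakening: key unused
unrestricted: ✓, well-typed at Q; no restrictions here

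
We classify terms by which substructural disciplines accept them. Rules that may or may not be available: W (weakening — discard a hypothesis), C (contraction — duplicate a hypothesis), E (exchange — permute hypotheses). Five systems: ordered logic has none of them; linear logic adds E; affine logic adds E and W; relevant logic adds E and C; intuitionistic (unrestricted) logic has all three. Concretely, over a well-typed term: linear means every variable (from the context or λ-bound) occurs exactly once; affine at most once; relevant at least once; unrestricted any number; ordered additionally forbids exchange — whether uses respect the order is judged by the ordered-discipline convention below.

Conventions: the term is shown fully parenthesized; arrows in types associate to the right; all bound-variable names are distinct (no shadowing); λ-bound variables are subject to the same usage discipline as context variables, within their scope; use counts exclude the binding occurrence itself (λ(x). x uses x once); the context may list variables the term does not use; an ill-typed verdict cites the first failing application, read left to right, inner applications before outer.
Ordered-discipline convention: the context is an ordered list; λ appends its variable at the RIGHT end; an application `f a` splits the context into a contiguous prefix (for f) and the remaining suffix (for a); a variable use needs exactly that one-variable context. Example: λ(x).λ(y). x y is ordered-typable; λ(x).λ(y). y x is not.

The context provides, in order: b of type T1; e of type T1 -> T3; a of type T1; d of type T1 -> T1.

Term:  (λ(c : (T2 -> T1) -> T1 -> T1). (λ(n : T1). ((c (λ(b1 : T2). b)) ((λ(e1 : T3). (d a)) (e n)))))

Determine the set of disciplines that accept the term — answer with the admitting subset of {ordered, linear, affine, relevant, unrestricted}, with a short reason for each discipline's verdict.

admitted by: affine, unrestricted
use counts: b: 1×; e: 1×; a: 1×; d: 1×; c (bound): 1×; n (bound): 1×; b1 (bound): 0×; e1 (bound): 0×
order of uses: c, b, d, a, e, n
typing: well-typed at ((T2 -> T1) -> T1 -> T1) -> T1 -> T1
ordered: ✗, unused: b1, e1 — weakening required
linear: ✗, unused: b1, e1 — weakening required
affine: ✓, at most one use each (b, e, a, d, c, n, b1, e1)
relevant: ✗, unused: b1, e1 — weakening required
unrestricted: ✓, type-checks (((T2 -> T1) -> T1 -> T1) -> T1 -> T1) and nothing is barred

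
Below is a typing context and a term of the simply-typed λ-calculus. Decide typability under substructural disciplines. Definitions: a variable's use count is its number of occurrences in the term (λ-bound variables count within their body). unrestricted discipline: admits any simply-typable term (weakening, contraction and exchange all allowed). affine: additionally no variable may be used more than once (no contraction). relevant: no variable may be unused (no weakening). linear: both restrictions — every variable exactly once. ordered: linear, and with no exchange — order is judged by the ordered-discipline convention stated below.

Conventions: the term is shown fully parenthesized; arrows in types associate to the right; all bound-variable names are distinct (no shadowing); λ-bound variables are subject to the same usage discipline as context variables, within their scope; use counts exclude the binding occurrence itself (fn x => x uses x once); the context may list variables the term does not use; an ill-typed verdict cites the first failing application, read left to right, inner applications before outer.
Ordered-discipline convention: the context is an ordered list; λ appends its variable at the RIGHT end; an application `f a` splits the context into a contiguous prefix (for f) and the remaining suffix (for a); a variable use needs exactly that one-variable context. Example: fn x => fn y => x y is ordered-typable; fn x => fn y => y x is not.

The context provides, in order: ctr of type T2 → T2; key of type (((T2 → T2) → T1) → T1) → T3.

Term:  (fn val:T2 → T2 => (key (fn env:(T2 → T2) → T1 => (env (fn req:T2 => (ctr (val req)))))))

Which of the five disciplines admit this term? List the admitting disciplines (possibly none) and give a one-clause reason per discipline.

admitted by: linear, affine, relevant, unrestricted
use counts: ctr ×1, key ×1, val (bound) ×1, env (bound) ×1, req (bound) ×1
left-to-right use order: key, env, ctr, val, req
typing: well-typed — term : (T2 → T2) → T3
ordered ✗ (no ordered split (uses run key, env, ctr, val, req))
linear ✓ (each of ctr, key, val, env, req used exactly once)
affine ✓ (no duplicate uses among ctr, key, val, env, req)
relevant ✓ (none of ctr, key, val, env, req goes unused)
unrestricted ✓ (type-checks ((T2 → T2) → T3) and nothing is barred)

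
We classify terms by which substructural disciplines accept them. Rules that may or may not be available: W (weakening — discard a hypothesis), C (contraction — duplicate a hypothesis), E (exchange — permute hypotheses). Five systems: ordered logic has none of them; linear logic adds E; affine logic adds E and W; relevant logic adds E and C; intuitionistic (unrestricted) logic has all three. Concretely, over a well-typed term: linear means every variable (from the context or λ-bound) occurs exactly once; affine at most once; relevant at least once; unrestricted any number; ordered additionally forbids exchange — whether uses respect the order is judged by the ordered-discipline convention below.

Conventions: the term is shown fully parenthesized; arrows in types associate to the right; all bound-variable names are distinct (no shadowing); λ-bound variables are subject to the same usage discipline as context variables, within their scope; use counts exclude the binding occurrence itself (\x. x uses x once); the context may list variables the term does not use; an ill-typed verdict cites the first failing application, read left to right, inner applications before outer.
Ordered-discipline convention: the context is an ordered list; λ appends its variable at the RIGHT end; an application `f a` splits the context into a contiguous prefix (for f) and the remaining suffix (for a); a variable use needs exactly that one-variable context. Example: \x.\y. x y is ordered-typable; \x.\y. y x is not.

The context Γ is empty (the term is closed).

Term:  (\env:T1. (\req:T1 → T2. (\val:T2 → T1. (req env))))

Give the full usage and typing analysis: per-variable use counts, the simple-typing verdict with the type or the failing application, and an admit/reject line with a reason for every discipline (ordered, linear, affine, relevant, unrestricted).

counts: env (λ-bound) ×1; req (λ-bound) ×1; val (λ-bound) ×0
uses in reading order: req, env
typing: ✓ — T1 → (T1 → T2) → (T2 → T1) → T2
ordered: ✗ — val left unused
linear: ✗ — val left unused
affine: ✓ — no duplicate uses among env, req, val
relevant: ✗ — val left unused
unrestricted: ✓ — simply typable at T1 → (T1 → T2) → (T2 → T1) → T2; W, C, E all held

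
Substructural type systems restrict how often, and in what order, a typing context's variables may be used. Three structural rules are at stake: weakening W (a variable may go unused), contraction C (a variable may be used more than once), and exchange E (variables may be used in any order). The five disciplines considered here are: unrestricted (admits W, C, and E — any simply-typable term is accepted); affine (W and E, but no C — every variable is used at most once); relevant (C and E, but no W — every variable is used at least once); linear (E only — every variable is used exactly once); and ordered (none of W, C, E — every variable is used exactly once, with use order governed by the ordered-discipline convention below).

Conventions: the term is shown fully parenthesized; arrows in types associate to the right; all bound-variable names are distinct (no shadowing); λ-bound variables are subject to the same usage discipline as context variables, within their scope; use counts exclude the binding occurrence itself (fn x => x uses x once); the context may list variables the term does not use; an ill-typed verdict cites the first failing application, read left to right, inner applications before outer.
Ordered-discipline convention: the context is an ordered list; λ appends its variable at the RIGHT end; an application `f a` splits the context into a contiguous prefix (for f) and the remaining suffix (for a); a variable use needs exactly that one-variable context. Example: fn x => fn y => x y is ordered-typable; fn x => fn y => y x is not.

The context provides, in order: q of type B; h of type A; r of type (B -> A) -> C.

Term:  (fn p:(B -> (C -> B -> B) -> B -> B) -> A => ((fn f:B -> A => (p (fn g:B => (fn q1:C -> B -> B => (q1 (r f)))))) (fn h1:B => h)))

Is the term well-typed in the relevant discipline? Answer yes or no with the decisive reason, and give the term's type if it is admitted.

no — needs weakening: q, g, h1 unused
use counts: q ×0; h ×1; r ×1; p (λ-bound) ×1; f (λ-bound) ×1; g (λ-bound) ×0; q1 (λ-bound) ×1; h1 (λ-bound) ×0
use order (left to right): p, q1, r, f, h
typing: well-typed — term : ((B -> (C -> B -> B) -> B -> B) -> A) -> A
summary: ordered ✗ · linear ✗ · affine ✓ · relevant ✗ · unrestricted ✓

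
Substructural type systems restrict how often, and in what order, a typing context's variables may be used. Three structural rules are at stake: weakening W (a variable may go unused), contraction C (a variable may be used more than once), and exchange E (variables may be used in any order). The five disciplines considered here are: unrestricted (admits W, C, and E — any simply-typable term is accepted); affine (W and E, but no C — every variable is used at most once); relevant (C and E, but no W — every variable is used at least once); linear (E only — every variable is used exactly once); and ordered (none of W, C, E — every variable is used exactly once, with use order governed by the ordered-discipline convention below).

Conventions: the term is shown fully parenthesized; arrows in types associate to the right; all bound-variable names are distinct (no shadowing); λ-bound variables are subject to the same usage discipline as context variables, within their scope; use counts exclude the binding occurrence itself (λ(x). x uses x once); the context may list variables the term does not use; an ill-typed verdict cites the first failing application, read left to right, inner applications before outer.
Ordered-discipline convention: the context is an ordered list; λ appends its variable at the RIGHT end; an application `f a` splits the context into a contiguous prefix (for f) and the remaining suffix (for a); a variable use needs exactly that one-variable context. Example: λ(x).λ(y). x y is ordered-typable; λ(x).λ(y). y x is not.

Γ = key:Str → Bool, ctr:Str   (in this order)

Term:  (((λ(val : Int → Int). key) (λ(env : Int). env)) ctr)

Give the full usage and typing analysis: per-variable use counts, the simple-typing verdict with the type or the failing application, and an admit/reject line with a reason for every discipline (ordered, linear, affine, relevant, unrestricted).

usage: key ×1, ctr ×1, val (λ-bound) ×0, env (λ-bound) ×1
use order (left to right): key, env, ctr
typing: well-typed at Bool
ordered: ✗ — unused: val — weakening required
linear: ✗ — unused: val — weakening required
affine: ✓ — none of key, ctr, val, env used more than once
relevant: ✗ — unused: val — weakening required
unrestricted: ✓ — typability at Bool is all that's needed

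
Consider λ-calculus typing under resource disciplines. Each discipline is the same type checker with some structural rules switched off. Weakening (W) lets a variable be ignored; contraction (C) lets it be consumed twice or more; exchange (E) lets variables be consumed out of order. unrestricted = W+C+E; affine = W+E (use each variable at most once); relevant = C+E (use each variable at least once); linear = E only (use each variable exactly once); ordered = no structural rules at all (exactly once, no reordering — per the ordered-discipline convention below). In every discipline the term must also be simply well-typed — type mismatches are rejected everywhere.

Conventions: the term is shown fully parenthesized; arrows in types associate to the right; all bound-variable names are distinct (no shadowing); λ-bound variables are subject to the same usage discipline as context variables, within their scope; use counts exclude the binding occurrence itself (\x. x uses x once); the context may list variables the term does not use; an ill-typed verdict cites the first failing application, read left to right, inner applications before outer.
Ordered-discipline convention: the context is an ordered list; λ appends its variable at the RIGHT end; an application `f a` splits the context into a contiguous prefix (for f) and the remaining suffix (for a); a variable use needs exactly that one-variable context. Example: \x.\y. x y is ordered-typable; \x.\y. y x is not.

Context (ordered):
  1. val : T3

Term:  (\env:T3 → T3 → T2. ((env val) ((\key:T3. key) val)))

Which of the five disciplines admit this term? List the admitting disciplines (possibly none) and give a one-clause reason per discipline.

accepted by: relevant, unrestricted
use counts: val=2; env (λ-bound)=1; key (λ-bound)=1
use order (left to right): env, val, key, val
typing: well-typed — term : (T3 → T3 → T2) → T2
ordered: ✗ — val ×2 used more than once (contraction)
linear: ✗ — val ×2 used more than once (contraction)
affine: ✗ — val ×2 used more than once (contraction)
relevant: ✓ — at least one use each (val, env, key)
unrestricted: ✓ — typability at (T3 → T3 → T2) → T2 is all that's needed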